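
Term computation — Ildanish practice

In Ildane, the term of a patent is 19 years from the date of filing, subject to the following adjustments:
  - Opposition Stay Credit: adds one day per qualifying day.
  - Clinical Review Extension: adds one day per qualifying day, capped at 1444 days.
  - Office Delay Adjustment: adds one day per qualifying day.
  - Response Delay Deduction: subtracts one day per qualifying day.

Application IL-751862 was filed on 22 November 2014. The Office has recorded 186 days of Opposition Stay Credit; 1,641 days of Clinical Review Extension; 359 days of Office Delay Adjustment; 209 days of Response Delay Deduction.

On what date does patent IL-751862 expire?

2038-10-07

Base term: filing date + 19 years → 22 November 2033.
Opposition Stay Credit: +186 days → 27 May 2034.
Clinical Review Extension: 1641 days claimed exceeds the 1444-day cap, so +1444 days → 10 May 2038.
Office Delay Adjustment: +359 days → 4 May 2039.
Response Delay Deduction: −209 days → 7 October 2038.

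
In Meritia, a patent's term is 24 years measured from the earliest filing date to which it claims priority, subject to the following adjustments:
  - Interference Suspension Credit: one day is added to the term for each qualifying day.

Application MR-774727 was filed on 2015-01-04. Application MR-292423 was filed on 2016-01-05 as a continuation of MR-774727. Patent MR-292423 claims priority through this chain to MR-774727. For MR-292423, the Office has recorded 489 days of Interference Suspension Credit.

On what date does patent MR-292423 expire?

Earliest priority filing: 4 January 2015.
Base term: 4 January 2015 + 24 years → 4 January 2039.
Interference Suspension Credit: +489 days → 7 May 2040.

2040-05-07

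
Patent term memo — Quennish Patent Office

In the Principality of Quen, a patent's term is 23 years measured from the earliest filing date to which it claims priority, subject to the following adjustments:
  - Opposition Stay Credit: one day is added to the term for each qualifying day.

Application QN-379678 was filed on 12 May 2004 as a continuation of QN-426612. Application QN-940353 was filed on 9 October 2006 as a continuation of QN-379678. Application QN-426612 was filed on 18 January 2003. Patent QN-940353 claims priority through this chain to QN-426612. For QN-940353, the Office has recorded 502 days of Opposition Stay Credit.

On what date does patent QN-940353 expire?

Earliest priority filing: 18 January 2003.
Base term: 18 January 2003 + 23 years → 18 January 2026.
Opposition Stay Credit: +502 days → 4 June 2027.

June 4, 2027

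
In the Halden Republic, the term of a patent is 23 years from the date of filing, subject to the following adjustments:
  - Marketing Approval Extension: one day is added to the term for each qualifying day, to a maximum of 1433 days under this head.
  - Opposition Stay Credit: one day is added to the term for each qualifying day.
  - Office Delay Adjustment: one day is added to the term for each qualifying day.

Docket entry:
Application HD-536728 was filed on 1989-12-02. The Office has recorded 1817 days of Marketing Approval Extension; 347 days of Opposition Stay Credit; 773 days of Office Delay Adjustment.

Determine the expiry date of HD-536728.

2019-11-29

Base term: filing date + 23 years → 2 December 2012.
Marketing Approval Extension: 1817 days claimed exceeds the 1433-day cap, so +1433 days → 4 November 2016.
Opposition Stay Credit: +347 days → 17 October 2017.
Office Delay Adjustment: +773 days → 29 November 2019.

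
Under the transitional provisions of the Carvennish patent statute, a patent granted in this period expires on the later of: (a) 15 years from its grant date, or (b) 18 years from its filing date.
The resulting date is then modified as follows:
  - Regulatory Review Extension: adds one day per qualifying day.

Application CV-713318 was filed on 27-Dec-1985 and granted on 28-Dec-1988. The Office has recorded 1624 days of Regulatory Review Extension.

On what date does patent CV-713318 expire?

2008-06-08

(a) grant + 15 years → 28 December 2003.
(b) filing + 18 years → 27 December 2003.
Later of the two: 28 December 2003.
Regulatory Review Extension: +1624 days → 8 June 2008.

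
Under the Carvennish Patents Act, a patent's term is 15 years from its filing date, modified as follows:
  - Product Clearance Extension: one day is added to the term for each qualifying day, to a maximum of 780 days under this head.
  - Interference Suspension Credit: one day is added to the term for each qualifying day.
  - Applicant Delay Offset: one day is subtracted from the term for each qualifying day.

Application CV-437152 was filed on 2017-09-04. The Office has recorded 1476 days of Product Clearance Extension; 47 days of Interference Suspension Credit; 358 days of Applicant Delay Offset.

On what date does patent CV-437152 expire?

2033-12-17

Base term: filing date + 15 years → 4 September 2032.
Product Clearance Extension: 1476 days claimed exceeds the 780-day cap, so +780 days → 24 October 2034.
Interference Suspension Credit: +47 days → 10 December 2034.
Applicant Delay Offset: −358 days → 17 December 2033.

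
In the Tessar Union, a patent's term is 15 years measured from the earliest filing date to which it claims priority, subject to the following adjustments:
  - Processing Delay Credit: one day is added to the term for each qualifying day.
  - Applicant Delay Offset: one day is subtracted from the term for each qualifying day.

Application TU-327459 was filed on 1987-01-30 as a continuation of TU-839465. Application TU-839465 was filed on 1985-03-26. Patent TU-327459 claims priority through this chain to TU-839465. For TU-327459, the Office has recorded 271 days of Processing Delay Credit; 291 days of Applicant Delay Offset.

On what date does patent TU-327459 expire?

Earliest priority filing: 26 March 1985.
Base term: 26 March 1985 + 15 years → 26 March 2000.
Processing Delay Credit: +271 days → 22 December 2000.
Applicant Delay Offset: −291 days → 6 March 2000.

March 6, 2000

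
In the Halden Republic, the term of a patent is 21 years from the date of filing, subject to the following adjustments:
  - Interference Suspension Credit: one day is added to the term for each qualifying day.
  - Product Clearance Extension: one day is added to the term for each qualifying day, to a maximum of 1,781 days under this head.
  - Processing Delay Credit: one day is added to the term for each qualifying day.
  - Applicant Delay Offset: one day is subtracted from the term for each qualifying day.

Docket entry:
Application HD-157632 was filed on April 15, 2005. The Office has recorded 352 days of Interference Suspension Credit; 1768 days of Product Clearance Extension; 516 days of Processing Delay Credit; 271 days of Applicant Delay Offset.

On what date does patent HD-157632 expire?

2032-10-05

Base term: filing date + 21 years → 15 April 2026.
Interference Suspension Credit: +352 days → 2 April 2027.
Product Clearance Extension: 1768 days (within the 1781-day cap) → +1768 days → 3 February 2032.
Processing Delay Credit: +516 days → 3 July 2033.
Applicant Delay Offset: −271 days → 5 October 2032.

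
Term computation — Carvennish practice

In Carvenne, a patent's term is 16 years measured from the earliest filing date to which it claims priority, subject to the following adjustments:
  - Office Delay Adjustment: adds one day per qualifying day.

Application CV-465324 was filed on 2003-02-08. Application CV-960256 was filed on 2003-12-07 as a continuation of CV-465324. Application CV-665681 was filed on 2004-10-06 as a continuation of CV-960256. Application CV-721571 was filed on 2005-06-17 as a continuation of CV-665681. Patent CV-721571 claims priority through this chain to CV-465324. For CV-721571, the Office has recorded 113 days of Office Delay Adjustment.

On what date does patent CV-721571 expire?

Earliest priority filing: 8 February 2003.
Base term: 8 February 2003 + 16 years → 8 February 2019.
Office Delay Adjustment: +113 days → 1 June 2019.

2019-06-01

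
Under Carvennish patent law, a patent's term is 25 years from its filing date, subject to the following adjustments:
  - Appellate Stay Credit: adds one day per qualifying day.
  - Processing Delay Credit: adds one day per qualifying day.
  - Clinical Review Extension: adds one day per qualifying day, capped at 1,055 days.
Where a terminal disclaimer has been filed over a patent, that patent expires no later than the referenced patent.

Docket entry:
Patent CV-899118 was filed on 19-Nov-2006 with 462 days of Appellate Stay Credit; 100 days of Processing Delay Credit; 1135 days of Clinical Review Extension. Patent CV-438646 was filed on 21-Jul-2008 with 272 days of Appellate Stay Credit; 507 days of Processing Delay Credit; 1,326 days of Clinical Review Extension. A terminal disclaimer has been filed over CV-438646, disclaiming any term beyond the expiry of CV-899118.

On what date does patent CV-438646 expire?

April 23, 2036

Natural term of CV-438646:
  Base: filing + 25 years → 21 July 2033.
  Appellate Stay Credit: +272 days → 19 April 2034.
  Processing Delay Credit: +507 days → 8 September 2035.
  Clinical Review Extension: 1326 days claimed exceeds the 1055-day cap, so +1055 days → 29 July 2038.
Expiry of referenced patent CV-899118:
  Base: filing + 25 years → 19 November 2031.
  Appellate Stay Credit: +462 days → 23 February 2033.
  Processing Delay Credit: +100 days → 3 June 2033.
  Clinical Review Extension: 1135 days claimed exceeds the 1055-day cap, so +1055 days → 23 April 2036.
Terminal disclaimer: CV-438646 expires on the earlier of 29 July 2038 and 23 April 2036.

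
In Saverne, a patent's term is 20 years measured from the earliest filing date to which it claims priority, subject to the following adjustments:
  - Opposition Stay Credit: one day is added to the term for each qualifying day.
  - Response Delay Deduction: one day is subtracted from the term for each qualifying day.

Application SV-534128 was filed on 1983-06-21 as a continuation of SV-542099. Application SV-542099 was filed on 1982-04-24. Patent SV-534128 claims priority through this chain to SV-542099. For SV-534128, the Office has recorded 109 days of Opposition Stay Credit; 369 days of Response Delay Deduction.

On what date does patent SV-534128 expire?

August 7, 2001

Earliest priority filing: 24 April 1982.
Base term: 24 April 1982 + 20 years → 24 April 2002.
Opposition Stay Credit: +109 days → 11 August 2002.
Response Delay Deduction: −369 days → 7 August 2001.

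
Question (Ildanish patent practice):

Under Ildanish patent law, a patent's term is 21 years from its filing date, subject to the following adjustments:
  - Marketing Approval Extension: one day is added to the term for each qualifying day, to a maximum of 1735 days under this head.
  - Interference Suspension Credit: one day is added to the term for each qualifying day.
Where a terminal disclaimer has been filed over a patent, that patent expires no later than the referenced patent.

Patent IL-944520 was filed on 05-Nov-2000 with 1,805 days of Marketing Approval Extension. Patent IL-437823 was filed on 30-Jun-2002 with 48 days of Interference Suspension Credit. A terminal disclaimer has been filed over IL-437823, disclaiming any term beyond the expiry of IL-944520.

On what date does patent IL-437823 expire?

August 17, 2023

Natural term of IL-437823:
  Base: filing + 21 years → 30 June 2023.
  Interference Suspension Credit: +48 days → 17 August 2023.
Expiry of referenced patent IL-944520:
  Base: filing + 21 years → 5 November 2021.
  Marketing Approval Extension: 1805 days claimed exceeds the 1735-day cap, so +1735 days → 6 August 2026.
Terminal disclaimer: IL-437823 expires on the earlier of 17 August 2023 and 6 August 2026.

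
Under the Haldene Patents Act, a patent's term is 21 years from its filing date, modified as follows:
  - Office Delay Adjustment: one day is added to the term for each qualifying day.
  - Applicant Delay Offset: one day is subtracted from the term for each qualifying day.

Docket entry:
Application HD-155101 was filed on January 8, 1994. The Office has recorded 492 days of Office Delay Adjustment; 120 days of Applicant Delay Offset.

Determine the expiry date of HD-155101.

Base term: filing date + 21 years → 8 January 2015.
Office Delay Adjustment: +492 days → 14 May 2016.
Applicant Delay Offset: −120 days → 15 January 2016.

January 15, 2016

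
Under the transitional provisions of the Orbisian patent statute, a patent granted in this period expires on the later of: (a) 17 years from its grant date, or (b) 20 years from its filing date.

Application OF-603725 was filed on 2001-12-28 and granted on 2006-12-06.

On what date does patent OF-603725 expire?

(a) grant + 17 years → 6 December 2023.
(b) filing + 20 years → 28 December 2021.
Later of the two: 6 December 2023.

2023-12-06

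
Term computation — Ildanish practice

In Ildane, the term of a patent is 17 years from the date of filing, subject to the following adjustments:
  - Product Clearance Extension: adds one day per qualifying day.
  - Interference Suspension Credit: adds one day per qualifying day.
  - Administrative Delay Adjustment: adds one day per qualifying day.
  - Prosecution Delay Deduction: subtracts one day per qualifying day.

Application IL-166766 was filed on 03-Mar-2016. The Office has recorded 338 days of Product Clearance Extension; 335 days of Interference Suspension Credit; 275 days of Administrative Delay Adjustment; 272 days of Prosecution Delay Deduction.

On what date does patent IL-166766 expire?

January 8, 2035

Base term: filing date + 17 years → 3 March 2033.
Product Clearance Extension: +338 days → 4 February 2034.
Interference Suspension Credit: +335 days → 5 January 2035.
Administrative Delay Adjustment: +275 days → 7 October 2035.
Prosecution Delay Deduction: −272 days → 8 January 2035.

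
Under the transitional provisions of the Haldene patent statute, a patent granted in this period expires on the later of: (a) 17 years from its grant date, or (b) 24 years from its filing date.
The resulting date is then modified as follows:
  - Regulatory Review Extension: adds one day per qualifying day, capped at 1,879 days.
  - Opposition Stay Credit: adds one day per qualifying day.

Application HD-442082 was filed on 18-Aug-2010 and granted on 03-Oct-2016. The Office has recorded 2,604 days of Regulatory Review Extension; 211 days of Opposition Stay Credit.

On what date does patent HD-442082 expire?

May 8, 2040

(a) grant + 17 years → 3 October 2033.
(b) filing + 24 years → 18 August 2034.
Later of the two: 18 August 2034.
Regulatory Review Extension: 2604 days claimed exceeds the 1879-day cap, so +1879 days → 10 October 2039.
Opposition Stay Credit: +211 days → 8 May 2040.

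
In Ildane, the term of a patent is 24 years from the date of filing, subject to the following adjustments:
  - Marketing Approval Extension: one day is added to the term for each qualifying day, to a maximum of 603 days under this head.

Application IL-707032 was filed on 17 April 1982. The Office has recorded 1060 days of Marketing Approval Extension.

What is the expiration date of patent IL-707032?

2007-12-11

Base term: filing date + 24 years → 17 April 2006.
Marketing Approval Extension: 1060 days claimed exceeds the 603-day cap, so +603 days → 11 December 2007.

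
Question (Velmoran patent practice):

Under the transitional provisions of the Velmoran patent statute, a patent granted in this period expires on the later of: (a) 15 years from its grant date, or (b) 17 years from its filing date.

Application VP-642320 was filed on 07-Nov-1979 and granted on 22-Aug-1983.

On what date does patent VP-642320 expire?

(a) grant + 15 years → 22 August 1998.
(b) filing + 17 years → 7 November 1996.
Later of the two: 22 August 1998.

August 22, 1998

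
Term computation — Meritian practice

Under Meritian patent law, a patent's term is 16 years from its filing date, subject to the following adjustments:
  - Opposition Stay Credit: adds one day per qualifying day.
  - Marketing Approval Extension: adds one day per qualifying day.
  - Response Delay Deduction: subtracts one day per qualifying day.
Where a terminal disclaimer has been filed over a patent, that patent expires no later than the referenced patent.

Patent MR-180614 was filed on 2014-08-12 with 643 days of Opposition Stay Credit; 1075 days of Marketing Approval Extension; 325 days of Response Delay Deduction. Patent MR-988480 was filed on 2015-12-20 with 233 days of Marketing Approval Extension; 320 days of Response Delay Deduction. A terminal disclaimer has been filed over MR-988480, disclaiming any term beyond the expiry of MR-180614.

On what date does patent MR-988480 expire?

2031-09-24

Natural term of MR-988480:
  Base: filing + 16 years → 20 December 2031.
  Marketing Approval Extension: +233 days → 9 August 2032.
  Response Delay Deduction: −320 days → 24 September 2031.
Expiry of referenced patent MR-180614:
  Base: filing + 16 years → 12 August 2030.
  Opposition Stay Credit: +643 days → 16 May 2032.
  Marketing Approval Extension: +1075 days → 26 April 2035.
  Response Delay Deduction: −325 days → 5 June 2034.
Terminal disclaimer: MR-988480 expires on the earlier of 24 September 2031 and 5 June 2034.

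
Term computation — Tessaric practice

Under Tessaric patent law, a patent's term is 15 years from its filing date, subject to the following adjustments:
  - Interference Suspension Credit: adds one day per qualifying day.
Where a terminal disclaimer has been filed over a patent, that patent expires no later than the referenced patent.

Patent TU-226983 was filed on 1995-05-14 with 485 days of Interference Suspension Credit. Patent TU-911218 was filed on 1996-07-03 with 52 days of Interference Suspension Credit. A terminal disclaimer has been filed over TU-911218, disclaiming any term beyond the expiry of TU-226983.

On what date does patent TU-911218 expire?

2011-08-24

Natural term of TU-911218:
  Base: filing + 15 years → 3 July 2011.
  Interference Suspension Credit: +52 days → 24 August 2011.
Expiry of referenced patent TU-226983:
  Base: filing + 15 years → 14 May 2010.
  Interference Suspension Credit: +485 days → 11 September 2011.
Terminal disclaimer: TU-911218 expires on the earlier of 24 August 2011 and 11 September 2011.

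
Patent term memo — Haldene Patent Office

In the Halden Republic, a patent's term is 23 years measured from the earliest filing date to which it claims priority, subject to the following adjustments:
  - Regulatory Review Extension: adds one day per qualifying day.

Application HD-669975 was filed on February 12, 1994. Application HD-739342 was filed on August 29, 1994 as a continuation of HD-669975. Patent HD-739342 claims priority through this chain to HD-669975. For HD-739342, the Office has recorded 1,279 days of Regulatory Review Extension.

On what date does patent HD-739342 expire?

Earliest priority filing: 12 February 1994.
Base term: 12 February 1994 + 23 years → 12 February 2017.
Regulatory Review Extension: +1279 days → 14 August 2020.

2020-08-14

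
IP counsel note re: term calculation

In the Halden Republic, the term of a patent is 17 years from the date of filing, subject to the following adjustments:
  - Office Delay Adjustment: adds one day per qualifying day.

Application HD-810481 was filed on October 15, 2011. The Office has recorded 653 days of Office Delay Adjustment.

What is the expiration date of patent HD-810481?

2030-07-30

Base term: filing date + 17 years → 15 October 2028.
Office Delay Adjustment: +653 days → 30 July 2030.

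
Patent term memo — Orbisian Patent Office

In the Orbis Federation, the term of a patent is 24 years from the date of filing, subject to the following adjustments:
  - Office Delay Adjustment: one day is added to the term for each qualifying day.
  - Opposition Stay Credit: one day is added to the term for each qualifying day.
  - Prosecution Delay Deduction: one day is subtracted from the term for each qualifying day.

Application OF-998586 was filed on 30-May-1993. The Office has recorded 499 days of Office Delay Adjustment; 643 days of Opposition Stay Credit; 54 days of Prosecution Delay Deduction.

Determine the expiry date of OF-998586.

Base term: filing date + 24 years → 30 May 2017.
Office Delay Adjustment: +499 days → 11 October 2018.
Opposition Stay Credit: +643 days → 15 July 2020.
Prosecution Delay Deduction: −54 days → 22 May 2020.

May 22, 2020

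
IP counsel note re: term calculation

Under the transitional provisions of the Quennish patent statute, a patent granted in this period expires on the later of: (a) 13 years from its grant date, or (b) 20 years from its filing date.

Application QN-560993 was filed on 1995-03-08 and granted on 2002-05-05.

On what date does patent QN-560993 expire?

May 5, 2015

(a) grant + 13 years → 5 May 2015.
(b) filing + 20 years → 8 March 2015.
Later of the two: 5 May 2015.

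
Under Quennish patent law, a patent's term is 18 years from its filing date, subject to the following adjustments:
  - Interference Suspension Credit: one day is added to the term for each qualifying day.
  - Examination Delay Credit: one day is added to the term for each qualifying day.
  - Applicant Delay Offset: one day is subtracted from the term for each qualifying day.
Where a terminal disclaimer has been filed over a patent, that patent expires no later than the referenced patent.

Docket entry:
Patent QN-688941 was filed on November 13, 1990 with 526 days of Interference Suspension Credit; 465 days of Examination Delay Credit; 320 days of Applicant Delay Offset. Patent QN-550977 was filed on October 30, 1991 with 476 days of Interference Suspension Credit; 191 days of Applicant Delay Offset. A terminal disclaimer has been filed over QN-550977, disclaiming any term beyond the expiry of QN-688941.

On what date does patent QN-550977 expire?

Natural term of QN-550977:
  Base: filing + 18 years → 30 October 2009.
  Interference Suspension Credit: +476 days → 18 February 2011.
  Applicant Delay Offset: −191 days → 11 August 2010.
Expiry of referenced patent QN-688941:
  Base: filing + 18 years → 13 November 2008.
  Interference Suspension Credit: +526 days → 23 April 2010.
  Examination Delay Credit: +465 days → 1 August 2011.
  Applicant Delay Offset: −320 days → 15 September 2010.
Terminal disclaimer: QN-550977 expires on the earlier of 11 August 2010 and 15 September 2010.

2010-08-11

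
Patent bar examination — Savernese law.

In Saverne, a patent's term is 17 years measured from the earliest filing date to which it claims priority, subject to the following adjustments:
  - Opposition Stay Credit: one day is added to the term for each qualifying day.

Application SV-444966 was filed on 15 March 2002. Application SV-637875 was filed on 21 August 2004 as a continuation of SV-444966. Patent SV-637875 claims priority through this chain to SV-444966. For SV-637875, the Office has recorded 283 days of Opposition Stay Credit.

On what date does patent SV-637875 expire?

2019-12-23

Earliest priority filing: 15 March 2002.
Base term: 15 March 2002 + 17 years → 15 March 2019.
Opposition Stay Credit: +283 days → 23 December 2019.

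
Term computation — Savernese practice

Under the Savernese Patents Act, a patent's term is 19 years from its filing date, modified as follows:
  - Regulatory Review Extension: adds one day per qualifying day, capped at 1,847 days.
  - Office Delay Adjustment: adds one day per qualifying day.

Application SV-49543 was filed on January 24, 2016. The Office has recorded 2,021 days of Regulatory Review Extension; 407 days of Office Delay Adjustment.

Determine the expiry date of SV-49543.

Base term: filing date + 19 years → 24 January 2035.
Regulatory Review Extension: 2021 days claimed exceeds the 1847-day cap, so +1847 days → 14 February 2040.
Office Delay Adjustment: +407 days → 27 March 2041.

2041-03-27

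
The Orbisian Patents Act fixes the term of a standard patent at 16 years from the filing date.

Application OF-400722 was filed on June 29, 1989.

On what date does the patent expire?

2005-06-29

Filing date + 16 years → 29 June 2005.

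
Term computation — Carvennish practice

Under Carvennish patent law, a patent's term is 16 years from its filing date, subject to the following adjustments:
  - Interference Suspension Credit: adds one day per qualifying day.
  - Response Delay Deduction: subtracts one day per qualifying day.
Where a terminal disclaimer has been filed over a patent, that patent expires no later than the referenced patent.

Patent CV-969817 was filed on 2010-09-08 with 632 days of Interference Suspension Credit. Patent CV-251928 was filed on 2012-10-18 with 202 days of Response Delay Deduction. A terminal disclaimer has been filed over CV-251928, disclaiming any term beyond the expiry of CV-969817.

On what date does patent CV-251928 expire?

March 30, 2028

Natural term of CV-251928:
  Base: filing + 16 years → 18 October 2028.
  Response Delay Deduction: −202 days → 30 March 2028.
Expiry of referenced patent CV-969817:
  Base: filing + 16 years → 8 September 2026.
  Interference Suspension Credit: +632 days → 1 June 2028.
Terminal disclaimer: CV-251928 expires on the earlier of 30 March 2028 and 1 June 2028.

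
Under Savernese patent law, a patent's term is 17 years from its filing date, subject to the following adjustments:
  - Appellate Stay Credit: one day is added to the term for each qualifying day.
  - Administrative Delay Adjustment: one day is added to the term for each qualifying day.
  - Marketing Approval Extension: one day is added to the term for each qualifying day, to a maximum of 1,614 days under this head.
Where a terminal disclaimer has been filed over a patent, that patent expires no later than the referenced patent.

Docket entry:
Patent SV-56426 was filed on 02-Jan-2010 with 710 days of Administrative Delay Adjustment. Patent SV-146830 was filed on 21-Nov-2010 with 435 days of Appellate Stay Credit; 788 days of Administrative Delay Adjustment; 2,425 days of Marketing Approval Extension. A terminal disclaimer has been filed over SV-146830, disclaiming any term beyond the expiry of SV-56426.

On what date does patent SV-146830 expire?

Natural term of SV-146830:
  Base: filing + 17 years → 21 November 2027.
  Appellate Stay Credit: +435 days → 29 January 2029.
  Administrative Delay Adjustment: +788 days → 28 March 2031.
  Marketing Approval Extension: 2425 days claimed exceeds the 1614-day cap, so +1614 days → 28 August 2035.
Expiry of referenced patent SV-56426:
  Base: filing + 17 years → 2 January 2027.
  Administrative Delay Adjustment: +710 days → 12 December 2028.
Terminal disclaimer: SV-146830 expires on the earlier of 28 August 2035 and 12 December 2028.

2028-12-12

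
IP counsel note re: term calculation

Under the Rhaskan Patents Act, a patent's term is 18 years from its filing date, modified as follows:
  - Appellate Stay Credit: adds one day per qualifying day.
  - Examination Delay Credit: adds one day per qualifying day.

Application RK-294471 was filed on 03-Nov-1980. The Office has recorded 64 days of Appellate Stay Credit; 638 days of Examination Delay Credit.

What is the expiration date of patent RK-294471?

Base term: filing date + 18 years → 3 November 1998.
Appellate Stay Credit: +64 days → 6 January 1999.
Examination Delay Credit: +638 days → 5 October 2000.

2000-10-05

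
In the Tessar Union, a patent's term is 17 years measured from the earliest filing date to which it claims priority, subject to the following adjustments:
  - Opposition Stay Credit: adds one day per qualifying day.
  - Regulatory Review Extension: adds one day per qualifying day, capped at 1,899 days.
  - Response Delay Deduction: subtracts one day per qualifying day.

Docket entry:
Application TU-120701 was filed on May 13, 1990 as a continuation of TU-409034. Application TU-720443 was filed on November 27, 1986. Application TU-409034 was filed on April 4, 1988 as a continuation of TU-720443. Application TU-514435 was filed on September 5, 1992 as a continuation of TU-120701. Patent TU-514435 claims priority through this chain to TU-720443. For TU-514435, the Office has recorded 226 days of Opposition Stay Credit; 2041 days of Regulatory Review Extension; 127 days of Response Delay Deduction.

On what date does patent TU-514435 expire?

2009-05-17

Earliest priority filing: 27 November 1986.
Base term: 27 November 1986 + 17 years → 27 November 2003.
Opposition Stay Credit: +226 days → 10 July 2004.
Regulatory Review Extension: 2041 days claimed exceeds the 1899-day cap, so +1899 days → 21 September 2009.
Response Delay Deduction: −127 days → 17 May 2009.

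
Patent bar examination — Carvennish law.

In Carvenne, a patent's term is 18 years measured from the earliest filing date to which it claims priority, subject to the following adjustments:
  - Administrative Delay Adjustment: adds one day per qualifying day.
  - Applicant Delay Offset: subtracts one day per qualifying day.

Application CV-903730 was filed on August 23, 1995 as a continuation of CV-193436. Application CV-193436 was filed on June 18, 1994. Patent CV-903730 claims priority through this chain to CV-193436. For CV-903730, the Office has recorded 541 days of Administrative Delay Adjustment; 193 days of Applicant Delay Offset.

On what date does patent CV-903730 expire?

Earliest priority filing: 18 June 1994.
Base term: 18 June 1994 + 18 years → 18 June 2012.
Administrative Delay Adjustment: +541 days → 11 December 2013.
Applicant Delay Offset: −193 days → 1 June 2013.

June 1, 2013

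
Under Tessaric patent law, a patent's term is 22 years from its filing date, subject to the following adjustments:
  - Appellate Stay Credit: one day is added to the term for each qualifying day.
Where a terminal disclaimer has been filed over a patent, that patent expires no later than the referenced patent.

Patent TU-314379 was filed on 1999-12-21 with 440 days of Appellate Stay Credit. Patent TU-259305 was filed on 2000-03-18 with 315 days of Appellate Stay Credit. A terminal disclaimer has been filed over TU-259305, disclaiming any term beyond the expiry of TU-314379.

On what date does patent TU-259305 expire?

Natural term of TU-259305:
  Base: filing + 22 years → 18 March 2022.
  Appellate Stay Credit: +315 days → 27 January 2023.
Expiry of referenced patent TU-314379:
  Base: filing + 22 years → 21 December 2021.
  Appellate Stay Credit: +440 days → 6 March 2023.
Terminal disclaimer: TU-259305 expires on the earlier of 27 January 2023 and 6 March 2023.

2023-01-27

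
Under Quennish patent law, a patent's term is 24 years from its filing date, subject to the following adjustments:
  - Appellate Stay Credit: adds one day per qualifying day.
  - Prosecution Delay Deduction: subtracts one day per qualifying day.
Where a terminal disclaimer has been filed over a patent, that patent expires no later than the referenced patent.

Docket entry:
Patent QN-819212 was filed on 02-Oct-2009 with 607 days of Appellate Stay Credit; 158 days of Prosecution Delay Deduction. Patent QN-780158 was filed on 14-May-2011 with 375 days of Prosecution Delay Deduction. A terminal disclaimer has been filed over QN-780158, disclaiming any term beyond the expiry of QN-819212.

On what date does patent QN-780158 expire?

May 4, 2034

Natural term of QN-780158:
  Base: filing + 24 years → 14 May 2035.
  Prosecution Delay Deduction: −375 days → 4 May 2034.
Expiry of referenced patent QN-819212:
  Base: filing + 24 years → 2 October 2033.
  Appellate Stay Credit: +607 days → 1 June 2035.
  Prosecution Delay Deduction: −158 days → 25 December 2034.
Terminal disclaimer: QN-780158 expires on the earlier of 4 May 2034 and 25 December 2034.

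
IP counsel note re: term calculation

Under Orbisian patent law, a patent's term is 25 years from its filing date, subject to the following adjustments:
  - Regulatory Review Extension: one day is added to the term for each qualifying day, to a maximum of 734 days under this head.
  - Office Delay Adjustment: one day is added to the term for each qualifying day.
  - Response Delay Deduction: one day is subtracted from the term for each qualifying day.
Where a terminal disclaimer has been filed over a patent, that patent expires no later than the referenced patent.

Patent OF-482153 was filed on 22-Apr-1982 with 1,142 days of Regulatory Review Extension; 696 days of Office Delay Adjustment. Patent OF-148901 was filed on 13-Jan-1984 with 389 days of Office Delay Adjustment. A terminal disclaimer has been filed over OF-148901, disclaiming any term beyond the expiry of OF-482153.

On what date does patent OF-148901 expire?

Natural term of OF-148901:
  Base: filing + 25 years → 13 January 2009.
  Office Delay Adjustment: +389 days → 6 February 2010.
Expiry of referenced patent OF-482153:
  Base: filing + 25 years → 22 April 2007.
  Regulatory Review Extension: 1142 days claimed exceeds the 734-day cap, so +734 days → 25 April 2009.
  Office Delay Adjustment: +696 days → 22 March 2011.
Terminal disclaimer: OF-148901 expires on the earlier of 6 February 2010 and 22 March 2011.

2010-02-06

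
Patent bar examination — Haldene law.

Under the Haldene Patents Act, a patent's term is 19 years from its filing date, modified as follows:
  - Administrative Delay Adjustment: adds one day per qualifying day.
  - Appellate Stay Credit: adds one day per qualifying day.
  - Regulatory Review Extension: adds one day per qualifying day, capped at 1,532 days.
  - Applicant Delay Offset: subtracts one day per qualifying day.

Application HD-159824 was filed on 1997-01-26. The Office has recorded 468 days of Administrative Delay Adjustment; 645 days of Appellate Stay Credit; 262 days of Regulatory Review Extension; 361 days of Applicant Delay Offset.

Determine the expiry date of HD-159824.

November 5, 2018

Base term: filing date + 19 years → 26 January 2016.
Administrative Delay Adjustment: +468 days → 8 May 2017.
Appellate Stay Credit: +645 days → 12 February 2019.
Regulatory Review Extension: 262 days (within the 1532-day cap) → +262 days → 1 November 2019.
Applicant Delay Offset: −361 days → 5 November 2018.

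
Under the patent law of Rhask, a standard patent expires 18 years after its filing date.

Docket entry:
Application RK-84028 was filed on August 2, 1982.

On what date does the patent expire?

2000-08-02

Filing date + 18 years → 2 August 2000.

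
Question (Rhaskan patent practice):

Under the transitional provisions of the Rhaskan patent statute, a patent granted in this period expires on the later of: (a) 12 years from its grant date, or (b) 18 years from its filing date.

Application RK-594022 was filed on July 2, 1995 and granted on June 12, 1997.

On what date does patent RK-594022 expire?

July 2, 2013

(a) grant + 12 years → 12 June 2009.
(b) filing + 18 years → 2 July 2013.
Later of the two: 2 July 2013.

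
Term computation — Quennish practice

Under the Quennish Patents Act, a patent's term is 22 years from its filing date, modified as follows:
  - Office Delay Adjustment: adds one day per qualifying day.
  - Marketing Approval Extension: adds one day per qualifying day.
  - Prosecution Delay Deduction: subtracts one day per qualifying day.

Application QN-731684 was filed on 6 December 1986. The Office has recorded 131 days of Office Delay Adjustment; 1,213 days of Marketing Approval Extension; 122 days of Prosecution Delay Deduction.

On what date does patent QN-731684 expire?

2012-04-11

Base term: filing date + 22 years → 6 December 2008.
Office Delay Adjustment: +131 days → 16 April 2009.
Marketing Approval Extension: +1213 days → 11 August 2012.
Prosecution Delay Deduction: −122 days → 11 April 2012.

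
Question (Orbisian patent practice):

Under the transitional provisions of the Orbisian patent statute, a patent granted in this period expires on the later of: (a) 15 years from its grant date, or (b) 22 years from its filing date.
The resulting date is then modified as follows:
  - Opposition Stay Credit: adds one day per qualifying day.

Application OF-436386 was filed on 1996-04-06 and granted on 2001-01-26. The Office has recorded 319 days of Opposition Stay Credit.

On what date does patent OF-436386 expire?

(a) grant + 15 years → 26 January 2016.
(b) filing + 22 years → 6 April 2018.
Later of the two: 6 April 2018.
Opposition Stay Credit: +319 days → 19 February 2019.

February 19, 2019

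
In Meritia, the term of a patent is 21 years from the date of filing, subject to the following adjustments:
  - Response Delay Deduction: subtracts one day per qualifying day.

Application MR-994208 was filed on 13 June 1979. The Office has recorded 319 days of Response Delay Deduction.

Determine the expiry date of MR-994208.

Base term: filing date + 21 years → 13 June 2000.
Response Delay Deduction: −319 days → 30 July 1999.

July 30, 1999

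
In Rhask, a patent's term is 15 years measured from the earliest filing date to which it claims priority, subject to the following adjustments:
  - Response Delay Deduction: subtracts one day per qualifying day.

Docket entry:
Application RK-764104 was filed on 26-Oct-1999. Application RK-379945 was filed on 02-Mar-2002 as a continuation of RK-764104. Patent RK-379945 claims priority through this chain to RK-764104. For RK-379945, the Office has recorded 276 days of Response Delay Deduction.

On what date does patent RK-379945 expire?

Earliest priority filing: 26 October 1999.
Base term: 26 October 1999 + 15 years → 26 October 2014.
Response Delay Deduction: −276 days → 23 January 2014.

January 23, 2014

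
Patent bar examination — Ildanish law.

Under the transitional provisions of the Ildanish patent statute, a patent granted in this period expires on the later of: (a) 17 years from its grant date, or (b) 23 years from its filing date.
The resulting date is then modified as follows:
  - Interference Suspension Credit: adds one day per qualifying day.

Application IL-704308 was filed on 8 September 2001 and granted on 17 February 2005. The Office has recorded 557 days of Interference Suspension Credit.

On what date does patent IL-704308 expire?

2026-03-19

(a) grant + 17 years → 17 February 2022.
(b) filing + 23 years → 8 September 2024.
Later of the two: 8 September 2024.
Interference Suspension Credit: +557 days → 19 March 2026.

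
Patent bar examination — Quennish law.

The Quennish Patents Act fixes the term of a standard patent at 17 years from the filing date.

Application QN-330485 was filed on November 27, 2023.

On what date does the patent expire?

2040-11-27

Filing date + 17 years → 27 November 2040.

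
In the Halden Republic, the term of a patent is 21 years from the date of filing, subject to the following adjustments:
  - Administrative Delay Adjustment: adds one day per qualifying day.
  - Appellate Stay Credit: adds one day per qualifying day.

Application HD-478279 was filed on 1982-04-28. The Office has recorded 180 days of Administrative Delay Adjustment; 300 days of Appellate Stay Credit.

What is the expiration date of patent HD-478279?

August 20, 2004

Base term: filing date + 21 years → 28 April 2003.
Administrative Delay Adjustment: +180 days → 25 October 2003.
Appellate Stay Credit: +300 days → 20 August 2004.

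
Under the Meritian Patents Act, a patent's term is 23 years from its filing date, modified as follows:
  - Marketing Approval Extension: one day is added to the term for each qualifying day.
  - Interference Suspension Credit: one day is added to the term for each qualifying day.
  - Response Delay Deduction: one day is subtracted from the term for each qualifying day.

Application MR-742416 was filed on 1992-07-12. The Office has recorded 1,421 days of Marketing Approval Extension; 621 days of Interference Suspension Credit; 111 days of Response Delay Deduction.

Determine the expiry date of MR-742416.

October 24, 2020

Base term: filing date + 23 years → 12 July 2015.
Marketing Approval Extension: +1421 days → 2 June 2019.
Interference Suspension Credit: +621 days → 12 February 2021.
Response Delay Deduction: −111 days → 24 October 2020.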